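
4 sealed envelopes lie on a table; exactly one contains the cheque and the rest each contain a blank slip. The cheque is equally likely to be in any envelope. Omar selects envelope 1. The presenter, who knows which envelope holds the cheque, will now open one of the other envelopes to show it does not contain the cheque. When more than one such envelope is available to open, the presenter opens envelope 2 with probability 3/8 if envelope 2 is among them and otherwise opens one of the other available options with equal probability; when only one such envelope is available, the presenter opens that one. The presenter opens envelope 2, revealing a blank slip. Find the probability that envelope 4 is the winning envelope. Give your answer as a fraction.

1/3

Consider each possible location of the cheque in turn.
If it is in any of envelopes 1, 3, and 4 (prior 1/4 each): envelope 2 is available, opened with probability 3/8; weight (1/4)·(3/8) = 3/32 each.
If it is in envelope 2 (prior 1/4): the presenter opened envelope 2, so this case is ruled out; weight (1/4)·0 = 0.
The weights sum to 9/32.
So P(the cheque in envelope 4 | the presenter opened envelope 2) = (3/32) / (9/32) = 1/3.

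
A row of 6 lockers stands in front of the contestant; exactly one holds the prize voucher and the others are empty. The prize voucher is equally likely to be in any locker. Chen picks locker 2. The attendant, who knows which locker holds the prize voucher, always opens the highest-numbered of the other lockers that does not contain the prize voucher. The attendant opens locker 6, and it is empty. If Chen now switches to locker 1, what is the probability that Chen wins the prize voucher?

1/5

Consider each possible location of the prize voucher in turn.
If it is in any of lockers 1, 2, 3, 4, and 5 (prior 1/6 each): locker 6 is the highest-numbered option available, probability 1; weight (1/6)·1 = 1/6 each.
If it is in locker 6 (prior 1/6): the attendant opened locker 6, so this case is ruled out; weight (1/6)·0 = 0.
The weights sum to 5/6.
So P(the prize voucher in locker 1 | the attendant opened locker 6) = (1/6) / (5/6) = 1/5.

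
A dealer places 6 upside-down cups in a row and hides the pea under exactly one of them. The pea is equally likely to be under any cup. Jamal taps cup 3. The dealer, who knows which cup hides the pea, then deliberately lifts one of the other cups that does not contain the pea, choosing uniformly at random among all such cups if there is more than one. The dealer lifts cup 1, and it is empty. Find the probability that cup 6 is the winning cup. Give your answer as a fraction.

Consider each possible location of the pea in turn.
If it is under cup 1 (prior 1/6): the dealer opened cup 1, so this case is ruled out; weight (1/6)·0 = 0.
If it is under any of cups 2, 4, 5, and 6 (prior 1/6 each): the dealer has 4 equally likely choices, so probability 1/4; weight (1/6)·(1/4) = 1/24 each.
If it is under cup 3 (prior 1/6): the dealer has 5 equally likely choices, so probability 1/5; weight (1/6)·(1/5) = 1/30.
The weights sum to 1/5.
So P(the pea under cup 6 | the dealer opened cup 1) = (1/24) / (1/5) = 5/24.

5/24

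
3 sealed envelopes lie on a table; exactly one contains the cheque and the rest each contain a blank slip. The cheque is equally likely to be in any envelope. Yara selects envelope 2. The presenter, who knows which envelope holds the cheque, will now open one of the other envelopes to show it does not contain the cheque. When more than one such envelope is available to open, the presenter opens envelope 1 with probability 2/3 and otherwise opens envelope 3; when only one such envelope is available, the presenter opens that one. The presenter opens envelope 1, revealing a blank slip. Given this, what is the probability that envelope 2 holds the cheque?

2/5

Apply Bayes' rule, conditioning on where the cheque actually is.
If it is in envelope 1 (prior 1/3): the presenter opened envelope 1, so this case is ruled out; weight (1/3)·0 = 0.
If it is in envelope 2 (prior 1/3): envelope 1 is available, opened with probability 2/3; weight (1/3)·(2/3) = 2/9.
If it is in envelope 3 (prior 1/3): only envelope 1 is available, probability 1; weight (1/3)·1 = 1/3.
The weights sum to 5/9.
So P(the cheque in envelope 2 | the presenter opened envelope 1) = (2/9) / (5/9) = 2/5.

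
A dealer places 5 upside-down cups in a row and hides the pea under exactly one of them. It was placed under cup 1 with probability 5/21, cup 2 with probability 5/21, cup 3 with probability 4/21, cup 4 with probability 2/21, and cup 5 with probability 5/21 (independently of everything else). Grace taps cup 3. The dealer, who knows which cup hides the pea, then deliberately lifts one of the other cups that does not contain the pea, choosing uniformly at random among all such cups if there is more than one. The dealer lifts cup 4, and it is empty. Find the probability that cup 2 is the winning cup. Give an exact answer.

5/18

Consider each possible location of the pea in turn.
If it is under any of cups 1, 2, and 5 (prior 5/21 each): the dealer has 3 equally likely choices, so probability 1/3; weight (5/21)·(1/3) = 5/63 each.
If it is under cup 3 (prior 4/21): the dealer has 4 equally likely choices, so probability 1/4; weight (4/21)·(1/4) = 1/21.
If it is under cup 4 (prior 2/21): the dealer opened cup 4, so this case is ruled out; weight (2/21)·0 = 0.
The weights sum to 2/7.
So P(the pea under cup 2 | the dealer opened cup 4) = (5/63) / (2/7) = 5/18.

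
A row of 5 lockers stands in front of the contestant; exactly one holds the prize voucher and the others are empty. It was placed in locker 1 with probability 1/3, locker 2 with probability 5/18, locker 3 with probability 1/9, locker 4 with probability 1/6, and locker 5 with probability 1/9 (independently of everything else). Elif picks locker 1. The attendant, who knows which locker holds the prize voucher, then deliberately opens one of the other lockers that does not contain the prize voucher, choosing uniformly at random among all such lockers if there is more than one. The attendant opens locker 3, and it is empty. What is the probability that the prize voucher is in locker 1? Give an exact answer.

Condition on the true location of the prize voucher.
If it is in locker 1 (prior 1/3): the attendant has 4 equally likely choices, so probability 1/4; weight (1/3)·(1/4) = 1/12.
If it is in locker 2 (prior 5/18): the attendant has 3 equally likely choices, so probability 1/3; weight (5/18)·(1/3) = 5/54.
If it is in locker 3 (prior 1/9): the attendant opened locker 3, so this case is ruled out; weight (1/9)·0 = 0.
If it is in locker 4 (prior 1/6): the attendant has 3 equally likely choices, so probability 1/3; weight (1/6)·(1/3) = 1/18.
If it is in locker 5 (prior 1/9): the attendant has 3 equally likely choices, so probability 1/3; weight (1/9)·(1/3) = 1/27.
The weights sum to 29/108.
So P(the prize voucher in locker 1 | the attendant opened locker 3) = (1/12) / (29/108) = 9/29.

9/29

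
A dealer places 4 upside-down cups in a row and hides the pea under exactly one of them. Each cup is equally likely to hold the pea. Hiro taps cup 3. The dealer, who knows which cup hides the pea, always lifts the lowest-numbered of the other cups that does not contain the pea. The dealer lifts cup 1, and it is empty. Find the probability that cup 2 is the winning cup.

1/3

Apply Bayes' rule, conditioning on where the pea actually is.
If it is under cup 1 (prior 1/4): the dealer opened cup 1, so this case is ruled out; weight (1/4)·0 = 0.
If it is under any of cups 2, 3, and 4 (prior 1/4 each): cup 1 is the lowest-numbered option available, probability 1; weight (1/4)·1 = 1/4 each.
The weights sum to 3/4.
So P(the pea under cup 2 | the dealer opened cup 1) = (1/4) / (3/4) = 1/3.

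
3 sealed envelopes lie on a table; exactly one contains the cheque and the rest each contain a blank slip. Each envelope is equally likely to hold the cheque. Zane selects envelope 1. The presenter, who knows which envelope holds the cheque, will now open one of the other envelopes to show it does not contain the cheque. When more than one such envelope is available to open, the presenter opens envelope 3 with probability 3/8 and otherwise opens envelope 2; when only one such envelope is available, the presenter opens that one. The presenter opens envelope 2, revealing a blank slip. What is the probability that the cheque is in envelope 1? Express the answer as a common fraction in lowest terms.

Apply Bayes' rule, conditioning on where the cheque actually is.
If it is in envelope 1 (prior 1/3): envelope 3 is available but not opened, probability 5/8; weight (1/3)·(5/8) = 5/24.
If it is in envelope 2 (prior 1/3): the presenter opened envelope 2, so this case is ruled out; weight (1/3)·0 = 0.
If it is in envelope 3 (prior 1/3): only envelope 2 is available, probability 1; weight (1/3)·1 = 1/3.
The weights sum to 13/24.
So P(the cheque in envelope 1 | the presenter opened envelope 2) = (5/24) / (13/24) = 5/13.

5/13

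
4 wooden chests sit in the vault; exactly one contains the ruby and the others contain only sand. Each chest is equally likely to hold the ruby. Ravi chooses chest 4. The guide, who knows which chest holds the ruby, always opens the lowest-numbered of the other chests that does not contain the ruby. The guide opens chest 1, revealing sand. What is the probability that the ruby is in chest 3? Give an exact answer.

Condition on the true location of the ruby.
If it is in chest 1 (prior 1/4): the guide opened chest 1, so this case is ruled out; weight (1/4)·0 = 0.
If it is in any of chests 2, 3, and 4 (prior 1/4 each): chest 1 is the lowest-numbered option available, probability 1; weight (1/4)·1 = 1/4 each.
The weights sum to 3/4.
So P(the ruby in chest 3 | the guide opened chest 1) = (1/4) / (3/4) = 1/3.

1/3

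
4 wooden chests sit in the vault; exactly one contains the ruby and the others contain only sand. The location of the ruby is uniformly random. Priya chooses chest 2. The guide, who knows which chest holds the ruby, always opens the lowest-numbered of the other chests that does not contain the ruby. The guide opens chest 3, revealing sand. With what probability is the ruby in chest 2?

0

Apply Bayes' rule, conditioning on where the ruby actually is.
If it is in chest 1 (prior 1/4): chest 3 is the lowest-numbered option available, probability 1; weight (1/4)·1 = 1/4.
If it is in either of chests 2 and 4 (prior 1/4 each): the guide would have opened chest 1 instead, probability 0; weight (1/4)·0 = 0 each.
If it is in chest 3 (prior 1/4): the guide opened chest 3, so this case is ruled out; weight (1/4)·0 = 0.
The weights sum to 1/4.
So P(the ruby in chest 2 | the guide opened chest 3) = 0 / (1/4) = 0.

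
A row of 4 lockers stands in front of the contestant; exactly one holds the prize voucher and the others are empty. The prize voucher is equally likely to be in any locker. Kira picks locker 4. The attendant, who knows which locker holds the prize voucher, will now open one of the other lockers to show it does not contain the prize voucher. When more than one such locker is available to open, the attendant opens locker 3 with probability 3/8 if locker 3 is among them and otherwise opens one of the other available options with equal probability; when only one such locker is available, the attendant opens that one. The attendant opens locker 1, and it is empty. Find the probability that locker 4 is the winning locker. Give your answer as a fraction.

Consider each possible location of the prize voucher in turn.
If it is in locker 1 (prior 1/4): the attendant opened locker 1, so this case is ruled out; weight (1/4)·0 = 0.
If it is in locker 2 (prior 1/4): locker 3 is available but not opened, probability 5/8; weight (1/4)·(5/8) = 5/32.
If it is in locker 3 (prior 1/4): locker 3 holds the prize so is unavailable; the attendant chooses uniformly among the 2 others, probability 1/2; weight (1/4)·(1/2) = 1/8.
If it is in locker 4 (prior 1/4): locker 3 is available but not opened; locker 1 gets probability (1 − 3/8)/2 = 5/16; weight (1/4)·(5/16) = 5/64.
The weights sum to 23/64.
So P(the prize voucher in locker 4 | the attendant opened locker 1) = (5/64) / (23/64) = 5/23.

5/23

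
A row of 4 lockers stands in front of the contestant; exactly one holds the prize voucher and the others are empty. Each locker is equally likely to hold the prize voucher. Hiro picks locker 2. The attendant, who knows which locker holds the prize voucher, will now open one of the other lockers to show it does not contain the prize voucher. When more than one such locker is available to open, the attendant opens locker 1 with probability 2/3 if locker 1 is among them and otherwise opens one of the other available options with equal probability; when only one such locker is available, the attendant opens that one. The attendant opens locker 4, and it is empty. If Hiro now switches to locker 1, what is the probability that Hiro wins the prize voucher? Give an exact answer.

1/2

Condition on the true location of the prize voucher.
If it is in locker 1 (prior 1/4): locker 1 holds the prize so is unavailable; the attendant chooses uniformly among the 2 others, probability 1/2; weight (1/4)·(1/2) = 1/8.
If it is in locker 2 (prior 1/4): locker 1 is available but not opened; locker 4 gets probability (1 − 2/3)/2 = 1/6; weight (1/4)·(1/6) = 1/24.
If it is in locker 3 (prior 1/4): locker 1 is available but not opened, probability 1/3; weight (1/4)·(1/3) = 1/12.
If it is in locker 4 (prior 1/4): the attendant opened locker 4, so this case is ruled out; weight (1/4)·0 = 0.
The weights sum to 1/4.
So P(the prize voucher in locker 1 | the attendant opened locker 4) = (1/8) / (1/4) = 1/2.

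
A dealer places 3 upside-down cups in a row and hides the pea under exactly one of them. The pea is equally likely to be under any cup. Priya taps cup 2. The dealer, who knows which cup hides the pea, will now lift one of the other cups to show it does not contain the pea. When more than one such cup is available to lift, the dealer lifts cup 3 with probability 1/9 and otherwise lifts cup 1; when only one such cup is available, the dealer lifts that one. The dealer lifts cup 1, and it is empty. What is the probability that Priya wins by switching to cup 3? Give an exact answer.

9/17

Consider each possible location of the pea in turn.
If it is under cup 1 (prior 1/3): the dealer opened cup 1, so this case is ruled out; weight (1/3)·0 = 0.
If it is under cup 2 (prior 1/3): cup 3 is available but not opened, probability 8/9; weight (1/3)·(8/9) = 8/27.
If it is under cup 3 (prior 1/3): only cup 1 is available, probability 1; weight (1/3)·1 = 1/3.
The weights sum to 17/27.
So P(the pea under cup 3 | the dealer opened cup 1) = (1/3) / (17/27) = 9/17.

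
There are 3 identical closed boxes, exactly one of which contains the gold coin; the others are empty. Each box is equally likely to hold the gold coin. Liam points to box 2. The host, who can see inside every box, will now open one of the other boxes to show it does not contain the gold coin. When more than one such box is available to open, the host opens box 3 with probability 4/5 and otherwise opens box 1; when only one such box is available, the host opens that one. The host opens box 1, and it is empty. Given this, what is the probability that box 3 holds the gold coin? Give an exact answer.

Apply Bayes' rule, conditioning on where the gold coin actually is.
If it is in box 1 (prior 1/3): the host opened box 1, so this case is ruled out; weight (1/3)·0 = 0.
If it is in box 2 (prior 1/3): box 3 is available but not opened, probability 1/5; weight (1/3)·(1/5) = 1/15.
If it is in box 3 (prior 1/3): only box 1 is available, probability 1; weight (1/3)·1 = 1/3.
The weights sum to 2/5.
So P(the gold coin in box 3 | the host opened box 1) = (1/3) / (2/5) = 5/6.

5/6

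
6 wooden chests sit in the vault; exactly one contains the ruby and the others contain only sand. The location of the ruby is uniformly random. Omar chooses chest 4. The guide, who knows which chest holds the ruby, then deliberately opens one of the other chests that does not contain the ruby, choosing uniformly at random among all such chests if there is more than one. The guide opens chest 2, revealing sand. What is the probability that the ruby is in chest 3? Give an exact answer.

5/24

Consider each possible location of the ruby in turn.
If it is in any of chests 1, 3, 5, and 6 (prior 1/6 each): the guide has 4 equally likely choices, so probability 1/4; weight (1/6)·(1/4) = 1/24 each.
If it is in chest 2 (prior 1/6): the guide opened chest 2, so this case is ruled out; weight (1/6)·0 = 0.
If it is in chest 4 (prior 1/6): the guide has 5 equally likely choices, so probability 1/5; weight (1/6)·(1/5) = 1/30.
The weights sum to 1/5.
So P(the ruby in chest 3 | the guide opened chest 2) = (1/24) / (1/5) = 5/24.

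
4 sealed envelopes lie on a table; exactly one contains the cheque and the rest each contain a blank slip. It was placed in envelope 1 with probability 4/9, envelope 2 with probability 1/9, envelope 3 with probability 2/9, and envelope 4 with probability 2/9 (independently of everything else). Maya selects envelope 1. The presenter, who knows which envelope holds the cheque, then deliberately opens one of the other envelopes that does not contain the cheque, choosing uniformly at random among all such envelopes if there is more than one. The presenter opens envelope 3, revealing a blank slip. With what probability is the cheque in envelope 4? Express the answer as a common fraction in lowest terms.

6/17

Consider each possible location of the cheque in turn.
If it is in envelope 1 (prior 4/9): the presenter has 3 equally likely choices, so probability 1/3; weight (4/9)·(1/3) = 4/27.
If it is in envelope 2 (prior 1/9): the presenter has 2 equally likely choices, so probability 1/2; weight (1/9)·(1/2) = 1/18.
If it is in envelope 3 (prior 2/9): the presenter opened envelope 3, so this case is ruled out; weight (2/9)·0 = 0.
If it is in envelope 4 (prior 2/9): the presenter has 2 equally likely choices, so probability 1/2; weight (2/9)·(1/2) = 1/9.
The weights sum to 17/54.
So P(the cheque in envelope 4 | the presenter opened envelope 3) = (1/9) / (17/54) = 6/17.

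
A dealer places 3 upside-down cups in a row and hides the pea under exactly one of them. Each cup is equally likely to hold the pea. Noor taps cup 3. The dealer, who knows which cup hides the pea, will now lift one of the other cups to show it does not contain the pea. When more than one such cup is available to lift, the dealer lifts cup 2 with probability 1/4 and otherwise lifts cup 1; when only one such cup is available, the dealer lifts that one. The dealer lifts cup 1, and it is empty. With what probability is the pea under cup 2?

Apply Bayes' rule, conditioning on where the pea actually is.
If it is under cup 1 (prior 1/3): the dealer opened cup 1, so this case is ruled out; weight (1/3)·0 = 0.
If it is under cup 2 (prior 1/3): only cup 1 is available, probability 1; weight (1/3)·1 = 1/3.
If it is under cup 3 (prior 1/3): cup 2 is available but not opened, probability 3/4; weight (1/3)·(3/4) = 1/4.
The weights sum to 7/12.
So P(the pea under cup 2 | the dealer opened cup 1) = (1/3) / (7/12) = 4/7.

4/7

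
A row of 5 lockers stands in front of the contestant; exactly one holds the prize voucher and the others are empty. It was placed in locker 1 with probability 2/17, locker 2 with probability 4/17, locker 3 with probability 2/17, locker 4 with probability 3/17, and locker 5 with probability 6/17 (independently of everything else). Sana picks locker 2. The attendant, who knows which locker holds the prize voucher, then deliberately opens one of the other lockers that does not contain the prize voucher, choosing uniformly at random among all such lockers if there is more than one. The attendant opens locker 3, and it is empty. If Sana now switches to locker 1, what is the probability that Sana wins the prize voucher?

1/7

Condition on the true location of the prize voucher.
If it is in locker 1 (prior 2/17): the attendant has 3 equally likely choices, so probability 1/3; weight (2/17)·(1/3) = 2/51.
If it is in locker 2 (prior 4/17): the attendant has 4 equally likely choices, so probability 1/4; weight (4/17)·(1/4) = 1/17.
If it is in locker 3 (prior 2/17): the attendant opened locker 3, so this case is ruled out; weight (2/17)·0 = 0.
If it is in locker 4 (prior 3/17): the attendant has 3 equally likely choices, so probability 1/3; weight (3/17)·(1/3) = 1/17.
If it is in locker 5 (prior 6/17): the attendant has 3 equally likely choices, so probability 1/3; weight (6/17)·(1/3) = 2/17.
The weights sum to 14/51.
So P(the prize voucher in locker 1 | the attendant opened locker 3) = (2/51) / (14/51) = 1/7.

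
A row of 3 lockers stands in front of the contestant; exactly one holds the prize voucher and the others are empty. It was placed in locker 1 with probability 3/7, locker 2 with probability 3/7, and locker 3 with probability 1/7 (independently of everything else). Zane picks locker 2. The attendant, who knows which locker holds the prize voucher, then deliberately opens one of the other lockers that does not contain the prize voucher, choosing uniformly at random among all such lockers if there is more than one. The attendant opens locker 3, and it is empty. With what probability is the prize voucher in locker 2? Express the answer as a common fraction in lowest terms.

Apply Bayes' rule, conditioning on where the prize voucher actually is.
If it is in locker 1 (prior 3/7): the attendant has no choice, probability 1; weight (3/7)·1 = 3/7.
If it is in locker 2 (prior 3/7): the attendant has 2 equally likely choices, so probability 1/2; weight (3/7)·(1/2) = 3/14.
If it is in locker 3 (prior 1/7): the attendant opened locker 3, so this case is ruled out; weight (1/7)·0 = 0.
The weights sum to 9/14.
So P(the prize voucher in locker 2 | the attendant opened locker 3) = (3/14) / (9/14) = 1/3.

1/3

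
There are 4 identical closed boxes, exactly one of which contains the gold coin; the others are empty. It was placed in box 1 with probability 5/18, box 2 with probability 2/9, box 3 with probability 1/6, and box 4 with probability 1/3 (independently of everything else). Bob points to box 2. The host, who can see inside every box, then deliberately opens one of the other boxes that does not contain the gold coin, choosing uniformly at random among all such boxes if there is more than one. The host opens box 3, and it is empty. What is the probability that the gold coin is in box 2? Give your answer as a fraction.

Apply Bayes' rule, conditioning on where the gold coin actually is.
If it is in box 1 (prior 5/18): the host has 2 equally likely choices, so probability 1/2; weight (5/18)·(1/2) = 5/36.
If it is in box 2 (prior 2/9): the host has 3 equally likely choices, so probability 1/3; weight (2/9)·(1/3) = 2/27.
If it is in box 3 (prior 1/6): the host opened box 3, so this case is ruled out; weight (1/6)·0 = 0.
If it is in box 4 (prior 1/3): the host has 2 equally likely choices, so probability 1/2; weight (1/3)·(1/2) = 1/6.
The weights sum to 41/108.
So P(the gold coin in box 2 | the host opened box 3) = (2/27) / (41/108) = 8/41.

8/41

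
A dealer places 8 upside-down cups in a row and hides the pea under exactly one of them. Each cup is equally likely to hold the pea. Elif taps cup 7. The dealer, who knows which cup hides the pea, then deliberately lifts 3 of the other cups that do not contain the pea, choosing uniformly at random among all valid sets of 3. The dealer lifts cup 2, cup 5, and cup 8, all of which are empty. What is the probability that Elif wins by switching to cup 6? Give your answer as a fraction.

Consider each possible location of the pea in turn.
If it is under any of cups 1, 3, 4, and 6 (prior 1/8 each): the dealer has 20 equally likely choices, so probability 1/20; weight (1/8)·(1/20) = 1/160 each.
If it is under any of cups 2, 5, and 8 (prior 1/8 each): that cup was opened and seen not to hold the prize — ruled out; weight (1/8)·0 = 0 each.
If it is under cup 7 (prior 1/8): the dealer has 35 equally likely choices, so probability 1/35; weight (1/8)·(1/35) = 1/280.
The weights sum to 1/35.
So P(the pea under cup 6 | the dealer opened cup 2, cup 5, and cup 8) = (1/160) / (1/35) = 7/32.

7/32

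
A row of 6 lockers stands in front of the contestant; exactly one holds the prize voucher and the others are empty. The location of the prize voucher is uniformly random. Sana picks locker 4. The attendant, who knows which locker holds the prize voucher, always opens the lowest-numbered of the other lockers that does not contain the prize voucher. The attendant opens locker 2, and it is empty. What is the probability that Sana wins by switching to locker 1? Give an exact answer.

Consider each possible location of the prize voucher in turn.
If it is in locker 1 (prior 1/6): locker 2 is the lowest-numbered option available, probability 1; weight (1/6)·1 = 1/6.
If it is in locker 2 (prior 1/6): the attendant opened locker 2, so this case is ruled out; weight (1/6)·0 = 0.
If it is in any of lockers 3, 4, 5, and 6 (prior 1/6 each): the attendant would have opened locker 1 instead, probability 0; weight (1/6)·0 = 0 each.
The weights sum to 1/6.
So P(the prize voucher in locker 1 | the attendant opened locker 2) = (1/6) / (1/6) = 1.

1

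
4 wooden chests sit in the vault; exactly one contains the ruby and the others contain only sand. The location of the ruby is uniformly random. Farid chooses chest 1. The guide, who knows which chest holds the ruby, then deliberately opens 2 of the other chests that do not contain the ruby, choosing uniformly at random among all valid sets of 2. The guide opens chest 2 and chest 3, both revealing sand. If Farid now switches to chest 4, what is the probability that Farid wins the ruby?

Consider each possible location of the ruby in turn.
If it is in chest 1 (prior 1/4): the guide has 3 equally likely choices, so probability 1/3; weight (1/4)·(1/3) = 1/12.
If it is in either of chests 2 and 3 (prior 1/4 each): that chest was opened and seen not to hold the prize — ruled out; weight (1/4)·0 = 0 each.
If it is in chest 4 (prior 1/4): the guide has no choice, probability 1; weight (1/4)·1 = 1/4.
The weights sum to 1/3.
So P(the ruby in chest 4 | the guide opened chest 2 and chest 3) = (1/4) / (1/3) = 3/4.

3/4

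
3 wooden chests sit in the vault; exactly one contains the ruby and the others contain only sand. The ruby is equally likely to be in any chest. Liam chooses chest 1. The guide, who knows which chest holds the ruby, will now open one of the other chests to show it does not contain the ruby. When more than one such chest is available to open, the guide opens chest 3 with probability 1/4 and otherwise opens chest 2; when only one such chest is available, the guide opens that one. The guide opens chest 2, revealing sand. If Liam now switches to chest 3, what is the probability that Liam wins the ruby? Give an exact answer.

4/7

Condition on the true location of the ruby.
If it is in chest 1 (prior 1/3): chest 3 is available but not opened, probability 3/4; weight (1/3)·(3/4) = 1/4.
If it is in chest 2 (prior 1/3): the guide opened chest 2, so this case is ruled out; weight (1/3)·0 = 0.
If it is in chest 3 (prior 1/3): only chest 2 is available, probability 1; weight (1/3)·1 = 1/3.
The weights sum to 7/12.
So P(the ruby in chest 3 | the guide opened chest 2) = (1/3) / (7/12) = 4/7.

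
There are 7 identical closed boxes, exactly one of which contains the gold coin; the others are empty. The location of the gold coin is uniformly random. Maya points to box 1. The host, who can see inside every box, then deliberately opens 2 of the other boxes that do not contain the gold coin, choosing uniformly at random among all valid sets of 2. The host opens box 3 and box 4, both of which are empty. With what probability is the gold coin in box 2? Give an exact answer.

Apply Bayes' rule, conditioning on where the gold coin actually is.
If it is in box 1 (prior 1/7): the host has 15 equally likely choices, so probability 1/15; weight (1/7)·(1/15) = 1/105.
If it is in any of boxes 2, 5, 6, and 7 (prior 1/7 each): the host has 10 equally likely choices, so probability 1/10; weight (1/7)·(1/10) = 1/70 each.
If it is in either of boxes 3 and 4 (prior 1/7 each): that box was opened and seen not to hold the prize — ruled out; weight (1/7)·0 = 0 each.
The weights sum to 1/15.
So P(the gold coin in box 2 | the host opened box 3 and box 4) = (1/70) / (1/15) = 3/14.

3/14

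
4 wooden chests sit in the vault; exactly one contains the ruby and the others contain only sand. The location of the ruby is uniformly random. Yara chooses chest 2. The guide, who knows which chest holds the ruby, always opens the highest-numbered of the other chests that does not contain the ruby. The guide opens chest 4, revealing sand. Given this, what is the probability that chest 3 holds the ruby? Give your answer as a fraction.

Apply Bayes' rule, conditioning on where the ruby actually is.
If it is in any of chests 1, 2, and 3 (prior 1/4 each): chest 4 is the highest-numbered option available, probability 1; weight (1/4)·1 = 1/4 each.
If it is in chest 4 (prior 1/4): the guide opened chest 4, so this case is ruled out; weight (1/4)·0 = 0.
The weights sum to 3/4.
So P(the ruby in chest 3 | the guide opened chest 4) = (1/4) / (3/4) = 1/3.

1/3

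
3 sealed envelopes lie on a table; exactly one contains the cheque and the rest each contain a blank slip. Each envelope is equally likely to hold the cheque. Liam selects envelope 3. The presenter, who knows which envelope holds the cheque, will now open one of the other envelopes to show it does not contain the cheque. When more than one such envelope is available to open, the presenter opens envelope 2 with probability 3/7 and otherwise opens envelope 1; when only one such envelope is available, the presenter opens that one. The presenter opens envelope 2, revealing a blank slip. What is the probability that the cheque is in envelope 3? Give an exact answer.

3/10

Condition on the true location of the cheque.
If it is in envelope 1 (prior 1/3): only envelope 2 is available, probability 1; weight (1/3)·1 = 1/3.
If it is in envelope 2 (prior 1/3): the presenter opened envelope 2, so this case is ruled out; weight (1/3)·0 = 0.
If it is in envelope 3 (prior 1/3): envelope 2 is available, opened with probability 3/7; weight (1/3)·(3/7) = 1/7.
The weights sum to 10/21.
So P(the cheque in envelope 3 | the presenter opened envelope 2) = (1/7) / (10/21) = 3/10.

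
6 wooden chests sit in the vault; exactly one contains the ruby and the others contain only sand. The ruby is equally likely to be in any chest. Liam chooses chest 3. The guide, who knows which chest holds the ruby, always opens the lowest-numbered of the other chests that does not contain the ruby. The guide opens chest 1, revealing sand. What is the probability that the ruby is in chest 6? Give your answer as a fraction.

Consider each possible location of the ruby in turn.
If it is in chest 1 (prior 1/6): the guide opened chest 1, so this case is ruled out; weight (1/6)·0 = 0.
If it is in any of chests 2, 3, 4, 5, and 6 (prior 1/6 each): chest 1 is the lowest-numbered option available, probability 1; weight (1/6)·1 = 1/6 each.
The weights sum to 5/6.
So P(the ruby in chest 6 | the guide opened chest 1) = (1/6) / (5/6) = 1/5.

1/5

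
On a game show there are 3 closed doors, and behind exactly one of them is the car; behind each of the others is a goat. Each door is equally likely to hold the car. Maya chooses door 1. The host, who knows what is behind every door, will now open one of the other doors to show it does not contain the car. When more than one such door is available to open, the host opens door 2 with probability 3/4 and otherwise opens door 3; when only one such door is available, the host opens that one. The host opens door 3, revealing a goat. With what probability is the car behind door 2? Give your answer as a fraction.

4/5

Consider each possible location of the car in turn.
If it is behind door 1 (prior 1/3): door 2 is available but not opened, probability 1/4; weight (1/3)·(1/4) = 1/12.
If it is behind door 2 (prior 1/3): only door 3 is available, probability 1; weight (1/3)·1 = 1/3.
If it is behind door 3 (prior 1/3): the host opened door 3, so this case is ruled out; weight (1/3)·0 = 0.
The weights sum to 5/12.
So P(the car behind door 2 | the host opened door 3) = (1/3) / (5/12) = 4/5.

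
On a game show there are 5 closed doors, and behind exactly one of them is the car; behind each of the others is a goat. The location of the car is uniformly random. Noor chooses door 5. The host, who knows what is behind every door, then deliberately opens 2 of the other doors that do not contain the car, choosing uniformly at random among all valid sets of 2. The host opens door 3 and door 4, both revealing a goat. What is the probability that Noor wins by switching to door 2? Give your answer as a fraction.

Consider each possible location of the car in turn.
If it is behind either of doors 1 and 2 (prior 1/5 each): the host has 3 equally likely choices, so probability 1/3; weight (1/5)·(1/3) = 1/15 each.
If it is behind either of doors 3 and 4 (prior 1/5 each): that door was opened and seen not to hold the prize — ruled out; weight (1/5)·0 = 0 each.
If it is behind door 5 (prior 1/5): the host has 6 equally likely choices, so probability 1/6; weight (1/5)·(1/6) = 1/30.
The weights sum to 1/6.
So P(the car behind door 2 | the host opened door 3 and door 4) = (1/15) / (1/6) = 2/5.

2/5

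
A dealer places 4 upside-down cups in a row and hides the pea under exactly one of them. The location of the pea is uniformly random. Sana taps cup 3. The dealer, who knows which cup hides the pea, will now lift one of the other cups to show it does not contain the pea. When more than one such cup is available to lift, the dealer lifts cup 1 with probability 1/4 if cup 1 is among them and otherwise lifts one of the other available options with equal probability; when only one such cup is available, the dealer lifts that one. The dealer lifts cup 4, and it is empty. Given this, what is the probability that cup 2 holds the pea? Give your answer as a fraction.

Condition on the true location of the pea.
If it is under cup 1 (prior 1/4): cup 1 holds the prize so is unavailable; the dealer chooses uniformly among the 2 others, probability 1/2; weight (1/4)·(1/2) = 1/8.
If it is under cup 2 (prior 1/4): cup 1 is available but not opened, probability 3/4; weight (1/4)·(3/4) = 3/16.
If it is under cup 3 (prior 1/4): cup 1 is available but not opened; cup 4 gets probability (1 − 1/4)/2 = 3/8; weight (1/4)·(3/8) = 3/32.
If it is under cup 4 (prior 1/4): the dealer opened cup 4, so this case is ruled out; weight (1/4)·0 = 0.
The weights sum to 13/32.
So P(the pea under cup 2 | the dealer opened cup 4) = (3/16) / (13/32) = 6/13.

6/13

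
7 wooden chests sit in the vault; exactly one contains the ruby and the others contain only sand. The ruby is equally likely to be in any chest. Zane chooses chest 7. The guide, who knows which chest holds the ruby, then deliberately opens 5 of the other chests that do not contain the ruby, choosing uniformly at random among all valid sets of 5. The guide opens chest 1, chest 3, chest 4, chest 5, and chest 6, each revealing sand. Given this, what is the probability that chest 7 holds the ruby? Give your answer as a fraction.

Condition on the true location of the ruby.
If it is in any of chests 1, 3, 4, 5, and 6 (prior 1/7 each): that chest was opened and seen not to hold the prize — ruled out; weight (1/7)·0 = 0 each.
If it is in chest 2 (prior 1/7): the guide has no choice, probability 1; weight (1/7)·1 = 1/7.
If it is in chest 7 (prior 1/7): the guide has 6 equally likely choices, so probability 1/6; weight (1/7)·(1/6) = 1/42.
The weights sum to 1/6.
So P(the ruby in chest 7 | the guide opened chest 1, chest 3, chest 4, chest 5, and chest 6) = (1/42) / (1/6) = 1/7.

1/7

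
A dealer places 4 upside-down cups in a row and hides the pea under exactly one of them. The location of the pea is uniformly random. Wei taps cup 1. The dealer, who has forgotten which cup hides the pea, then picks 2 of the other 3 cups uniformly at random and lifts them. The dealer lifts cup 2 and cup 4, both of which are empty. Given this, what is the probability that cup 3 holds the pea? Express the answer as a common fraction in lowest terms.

1/2

Consider each possible location of the pea in turn.
If it is under either of cups 1 and 3 (prior 1/4 each): the dealer picks exactly this set with probability 1/3 regardless, and none is the prize; weight (1/4)·(1/3) = 1/12 each.
If it is under either of cups 2 and 4 (prior 1/4 each): that cup was opened and seen not to hold the prize — ruled out; weight (1/4)·0 = 0 each.
The weights sum to 1/6.
So P(the pea under cup 3 | the dealer opened cup 2 and cup 4) = (1/12) / (1/6) = 1/2.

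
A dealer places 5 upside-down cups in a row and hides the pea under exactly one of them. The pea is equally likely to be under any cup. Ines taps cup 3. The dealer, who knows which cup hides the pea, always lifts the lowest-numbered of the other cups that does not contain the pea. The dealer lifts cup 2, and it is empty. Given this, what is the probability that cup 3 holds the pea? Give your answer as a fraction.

0

Condition on the true location of the pea.
If it is under cup 1 (prior 1/5): cup 2 is the lowest-numbered option available, probability 1; weight (1/5)·1 = 1/5.
If it is under cup 2 (prior 1/5): the dealer opened cup 2, so this case is ruled out; weight (1/5)·0 = 0.
If it is under any of cups 3, 4, and 5 (prior 1/5 each): the dealer would have opened cup 1 instead, probability 0; weight (1/5)·0 = 0 each.
The weights sum to 1/5.
So P(the pea under cup 3 | the dealer opened cup 2) = 0 / (1/5) = 0.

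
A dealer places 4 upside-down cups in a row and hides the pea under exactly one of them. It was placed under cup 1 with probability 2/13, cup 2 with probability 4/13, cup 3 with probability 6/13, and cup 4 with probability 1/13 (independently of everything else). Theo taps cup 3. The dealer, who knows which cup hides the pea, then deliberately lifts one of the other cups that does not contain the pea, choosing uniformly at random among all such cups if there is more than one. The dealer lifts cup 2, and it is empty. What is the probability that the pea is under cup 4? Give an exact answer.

Condition on the true location of the pea.
If it is under cup 1 (prior 2/13): the dealer has 2 equally likely choices, so probability 1/2; weight (2/13)·(1/2) = 1/13.
If it is under cup 2 (prior 4/13): the dealer opened cup 2, so this case is ruled out; weight (4/13)·0 = 0.
If it is under cup 3 (prior 6/13): the dealer has 3 equally likely choices, so probability 1/3; weight (6/13)·(1/3) = 2/13.
If it is under cup 4 (prior 1/13): the dealer has 2 equally likely choices, so probability 1/2; weight (1/13)·(1/2) = 1/26.
The weights sum to 7/26.
So P(the pea under cup 4 | the dealer opened cup 2) = (1/26) / (7/26) = 1/7.

1/7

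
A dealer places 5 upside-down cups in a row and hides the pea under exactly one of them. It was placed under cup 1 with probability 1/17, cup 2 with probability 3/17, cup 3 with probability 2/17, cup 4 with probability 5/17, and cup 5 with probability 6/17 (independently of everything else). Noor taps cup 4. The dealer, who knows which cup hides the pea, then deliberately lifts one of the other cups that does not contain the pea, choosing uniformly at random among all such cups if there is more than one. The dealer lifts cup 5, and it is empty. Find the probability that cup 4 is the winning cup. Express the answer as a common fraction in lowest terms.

5/13

Consider each possible location of the pea in turn.
If it is under cup 1 (prior 1/17): the dealer has 3 equally likely choices, so probability 1/3; weight (1/17)·(1/3) = 1/51.
If it is under cup 2 (prior 3/17): the dealer has 3 equally likely choices, so probability 1/3; weight (3/17)·(1/3) = 1/17.
If it is under cup 3 (prior 2/17): the dealer has 3 equally likely choices, so probability 1/3; weight (2/17)·(1/3) = 2/51.
If it is under cup 4 (prior 5/17): the dealer has 4 equally likely choices, so probability 1/4; weight (5/17)·(1/4) = 5/68.
If it is under cup 5 (prior 6/17): the dealer opened cup 5, so this case is ruled out; weight (6/17)·0 = 0.
The weights sum to 13/68.
So P(the pea under cup 4 | the dealer opened cup 5) = (5/68) / (13/68) = 5/13.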